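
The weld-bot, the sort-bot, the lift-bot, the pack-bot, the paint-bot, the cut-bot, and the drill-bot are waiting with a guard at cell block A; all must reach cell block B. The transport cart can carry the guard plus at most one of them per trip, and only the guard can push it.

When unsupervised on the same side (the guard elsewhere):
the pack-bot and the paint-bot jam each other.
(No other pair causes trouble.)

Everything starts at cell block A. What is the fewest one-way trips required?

Counting alone: the guard can take at most 1 across per trip to cell block B, so moving all 7 needs at least 7 loaded trips out, with a return between consecutive ones — at least 13 crossings.
The plan below uses exactly 13 crossings, so it is optimal:
1. Guard goes to cell block B with the pack-bot.
2. Guard goes back to cell block A alone.
3. Guard goes to cell block B with the weld-bot.
4. Guard goes back to cell block A alone.
5. Guard goes to cell block B with the sort-bot.
6. Guard goes back to cell block A alone.
7. Guard goes to cell block B with the lift-bot.
8. Guard goes back to cell block A alone.
9. Guard goes to cell block B with the cut-bot.
10. Guard goes back to cell block A alone.
11. Guard goes to cell block B with the drill-bot.
12. Guard goes back to cell block A alone.
13. Guard goes to cell block B with the paint-bot.

13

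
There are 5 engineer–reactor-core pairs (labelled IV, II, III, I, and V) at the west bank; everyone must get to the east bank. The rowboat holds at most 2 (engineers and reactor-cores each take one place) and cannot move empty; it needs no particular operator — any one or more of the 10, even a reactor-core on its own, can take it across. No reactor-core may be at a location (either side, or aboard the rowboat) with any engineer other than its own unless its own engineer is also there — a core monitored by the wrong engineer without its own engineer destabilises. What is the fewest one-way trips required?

impossible

Following every safe sequence of crossings from the start, the most of the 10 that can be at the east bank as the rowboat arrives there on crossings 1, 3, 5, 7 is 2, 3, 4, 5 respectively; the best ever achieved is 5 of 10.
From crossing 9 on, no configuration arises that was not already reachable earlier: only 82 distinct safe configurations (who is on which side, and where the rowboat is) can ever be reached, none of them has everyone across, and every continuation just revisits them. So no valid plan exists.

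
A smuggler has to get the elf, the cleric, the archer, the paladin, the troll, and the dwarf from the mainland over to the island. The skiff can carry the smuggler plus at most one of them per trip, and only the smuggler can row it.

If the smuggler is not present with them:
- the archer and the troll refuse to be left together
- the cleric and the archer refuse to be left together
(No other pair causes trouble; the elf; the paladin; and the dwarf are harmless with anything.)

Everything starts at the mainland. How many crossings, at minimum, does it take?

Counting alone: the smuggler can take at most 1 across per trip to the island, so moving all 6 needs at least 6 loaded trips out, with a return between consecutive ones — at least 11 crossings.
The safety rule pushes this higher. Following every safe sequence of crossings, the most of the 6 that can be at the island as the skiff arrives there on crossing 11 is 5 — never all 6.
So no plan with fewer than 13 crossings exists, and this one achieves 13:
1. Smuggler goes to the island with the archer.
2. Smuggler goes back to the mainland alone.
3. Smuggler goes to the island with the elf.
4. Smuggler goes back to the mainland alone.
5. Smuggler goes to the island with the cleric.
6. Smuggler goes back to the mainland with the archer.
7. Smuggler goes to the island with the troll.
8. Smuggler goes back to the mainland alone.
9. Smuggler goes to the island with the paladin.
10. Smuggler goes back to the mainland alone.
11. Smuggler goes to the island with the dwarf.
12. Smuggler goes back to the mainland alone.
13. Smuggler goes to the island with the archer.

13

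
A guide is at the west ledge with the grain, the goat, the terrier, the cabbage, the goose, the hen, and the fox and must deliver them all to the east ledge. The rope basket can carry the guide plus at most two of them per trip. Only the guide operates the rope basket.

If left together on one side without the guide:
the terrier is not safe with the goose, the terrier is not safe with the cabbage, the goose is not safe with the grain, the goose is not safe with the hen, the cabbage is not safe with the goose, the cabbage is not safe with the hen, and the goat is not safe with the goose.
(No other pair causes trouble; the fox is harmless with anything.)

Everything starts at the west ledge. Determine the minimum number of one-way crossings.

Counting alone: the guide can take at most 2 across per trip to the east ledge, so moving all 7 needs at least 4 loaded trips out, with a return between consecutive ones — at least 7 crossings.
The safety rule pushes this higher. Following every safe sequence of crossings, the most of the 7 that can be at the east ledge as the rope basket arrives there on crossings 7, 9 is 5, 6 respectively — never all 7.
So no plan with fewer than 11 crossings exists, and this one achieves 11:
1. Guide goes to the east ledge with the cabbage and the goose.  [the west ledge: the fox, the goat, the grain, the hen, the terrier | the east ledge: the cabbage, the goose]
2. Guide goes back to the west ledge with the cabbage.  [the west ledge: the cabbage, the fox, the goat, the grain, the hen, the terrier | the east ledge: the goose]
3. Guide goes to the east ledge with the cabbage and the grain.  [the west ledge: the fox, the goat, the hen, the terrier | the east ledge: the cabbage, the goose, the grain]
4. Guide goes back to the west ledge with the goose.  [the west ledge: the fox, the goat, the goose, the hen, the terrier | the east ledge: the cabbage, the grain]
5. Guide goes to the east ledge with the goat and the goose.  [the west ledge: the fox, the hen, the terrier | the east ledge: the cabbage, the goat, the goose, the grain]
6. Guide goes back to the west ledge with the goose.  [the west ledge: the fox, the goose, the hen, the terrier | the east ledge: the cabbage, the goat, the grain]
7. Guide goes to the east ledge with the hen and the terrier.  [the west ledge: the fox, the goose | the east ledge: the cabbage, the goat, the grain, the hen, the terrier]
8. Guide goes back to the west ledge with the cabbage.  [the west ledge: the cabbage, the fox, the goose | the east ledge: the goat, the grain, the hen, the terrier]
9. Guide goes to the east ledge with the cabbage and the fox.  [the west ledge: the goose | the east ledge: the cabbage, the fox, the goat, the grain, the hen, the terrier]
10. Guide goes back to the west ledge with the cabbage.  [the west ledge: the cabbage, the goose | the east ledge: the fox, the goat, the grain, the hen, the terrier]
11. Guide goes to the east ledge with the cabbage and the goose.  [the west ledge: — | the east ledge: the cabbage, the fox, the goat, the goose, the grain, the hen, the terrier]

11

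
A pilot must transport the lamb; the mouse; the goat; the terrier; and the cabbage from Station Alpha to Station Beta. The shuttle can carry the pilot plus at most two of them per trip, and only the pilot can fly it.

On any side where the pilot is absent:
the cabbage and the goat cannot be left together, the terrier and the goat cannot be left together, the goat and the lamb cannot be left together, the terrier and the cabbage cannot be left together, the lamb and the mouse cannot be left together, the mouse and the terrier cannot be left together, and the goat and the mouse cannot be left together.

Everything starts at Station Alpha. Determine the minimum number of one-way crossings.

impossible

Whatever the first load, the items left behind include a forbidden pair without the pilot. No opening move is safe, so no plan exists.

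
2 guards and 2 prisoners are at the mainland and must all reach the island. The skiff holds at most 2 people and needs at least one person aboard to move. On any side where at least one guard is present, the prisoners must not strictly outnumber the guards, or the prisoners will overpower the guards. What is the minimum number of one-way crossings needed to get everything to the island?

5

Counting alone: each trip to the island takes at most 2 across and each return brings at least 1 back, so after t trips out (and t−1 returns) at most 2t − (t−1) of the 4 are across; that first reaches 4 at t = 3, so at least 5 crossings are needed.
The plan below uses exactly 5 crossings, so it is optimal:
1. 2 prisoners → the island.  (the mainland: 2G 0P; the island: 0G 2P)
2. 1 prisoner ← the mainland.  (the mainland: 2G 1P; the island: 0G 1P)
3. 2 guards → the island.  (the mainland: 0G 1P; the island: 2G 1P)
4. 1 prisoner ← the mainland.  (the mainland: 0G 2P; the island: 2G 0P)
5. 2 prisoners → the island.  (the mainland: 0G 0P; the island: 2G 2P)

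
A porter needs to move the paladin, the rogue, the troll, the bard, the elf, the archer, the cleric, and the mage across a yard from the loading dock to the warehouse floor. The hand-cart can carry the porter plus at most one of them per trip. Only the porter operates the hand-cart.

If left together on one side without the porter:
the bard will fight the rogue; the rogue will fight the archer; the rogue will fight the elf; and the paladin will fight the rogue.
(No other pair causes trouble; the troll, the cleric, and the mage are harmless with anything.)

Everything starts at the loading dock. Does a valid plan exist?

No

Following every safe sequence of crossings from the start, the most of the 8 that can be at the warehouse floor as the hand-cart arrives there on crossings 1, 3, 5, 7, 9 is 1, 2, 3, 4, 5 respectively; the best ever achieved is 5 of 8.
From crossing 11 on, no configuration arises that was not already reachable earlier: only 88 distinct safe configurations (who is on which side, and where the hand-cart is) can ever be reached, none of them has everyone across, and every continuation just revisits them. So no valid plan exists.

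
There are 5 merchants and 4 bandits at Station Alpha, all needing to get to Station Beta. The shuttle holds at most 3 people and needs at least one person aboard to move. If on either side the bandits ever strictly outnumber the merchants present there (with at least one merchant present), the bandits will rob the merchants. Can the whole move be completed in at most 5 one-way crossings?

Counting alone: each trip to Station Beta takes at most 3 across and each return brings at least 1 back, so after t trips out (and t−1 returns) at most 3t − (t−1) of the 9 are across; that first reaches 9 at t = 4, so at least 7 crossings are needed.
Since 5 < 7, 5 crossings cannot be enough. (The shortest complete plan in fact takes 7:)
1. 3 bandits → Station Beta.  (Station Alpha: 5M 1B; Station Beta: 0M 3B)
2. 1 bandit ← Station Alpha.  (Station Alpha: 5M 2B; Station Beta: 0M 2B)
3. 3 merchants → Station Beta.  (Station Alpha: 2M 2B; Station Beta: 3M 2B)
4. 1 merchant ← Station Alpha.  (Station Alpha: 3M 2B; Station Beta: 2M 2B)
5. 2 merchants and 1 bandit → Station Beta.  (Station Alpha: 1M 1B; Station Beta: 4M 3B)
6. 1 merchant ← Station Alpha.  (Station Alpha: 2M 1B; Station Beta: 3M 3B)
7. 2 merchants and 1 bandit → Station Beta.  (Station Alpha: 0M 0B; Station Beta: 5M 4B)

No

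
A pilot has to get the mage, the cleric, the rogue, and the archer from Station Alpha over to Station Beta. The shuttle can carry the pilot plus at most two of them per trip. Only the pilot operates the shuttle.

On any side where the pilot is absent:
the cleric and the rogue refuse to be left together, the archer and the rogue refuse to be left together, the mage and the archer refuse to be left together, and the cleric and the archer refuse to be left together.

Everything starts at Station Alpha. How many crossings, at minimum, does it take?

5

Counting alone: the pilot can take at most 2 across per trip to Station Beta, so moving all 4 needs at least 2 loaded trips out, with a return between consecutive ones — at least 3 crossings.
The safety rule pushes this higher. Following every safe sequence of crossings, the most of the 4 that can be at Station Beta as the shuttle arrives there on crossing 3 is 3 — never all 4.
So no plan with fewer than 5 crossings exists, and this one achieves 5:
1. Pilot goes to Station Beta with the archer and the cleric.
2. Pilot goes back to Station Alpha with the cleric.
3. Pilot goes to Station Beta with the cleric and the mage.
4. Pilot goes back to Station Alpha with the archer.
5. Pilot goes to Station Beta with the archer and the rogue.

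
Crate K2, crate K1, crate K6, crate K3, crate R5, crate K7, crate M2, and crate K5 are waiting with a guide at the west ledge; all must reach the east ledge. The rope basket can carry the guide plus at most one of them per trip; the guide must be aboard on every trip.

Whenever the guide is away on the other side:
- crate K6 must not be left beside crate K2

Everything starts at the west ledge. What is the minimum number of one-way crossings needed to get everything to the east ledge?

Counting alone: the guide can take at most 1 across per trip to the east ledge, so moving all 8 needs at least 8 loaded trips out, with a return between consecutive ones — at least 15 crossings.
The plan below uses exactly 15 crossings, so it is optimal:
1. Guide goes to the east ledge with crate K2.
2. Guide goes back to the west ledge alone.
3. Guide goes to the east ledge with crate K1.
4. Guide goes back to the west ledge alone.
5. Guide goes to the east ledge with crate K3.
6. Guide goes back to the west ledge alone.
7. Guide goes to the east ledge with crate R5.
8. Guide goes back to the west ledge alone.
9. Guide goes to the east ledge with crate K7.
10. Guide goes back to the west ledge alone.
11. Guide goes to the east ledge with crate M2.
12. Guide goes back to the west ledge alone.
13. Guide goes to the east ledge with crate K5.
14. Guide goes back to the west ledge alone.
15. Guide goes to the east ledge with crate K6.

15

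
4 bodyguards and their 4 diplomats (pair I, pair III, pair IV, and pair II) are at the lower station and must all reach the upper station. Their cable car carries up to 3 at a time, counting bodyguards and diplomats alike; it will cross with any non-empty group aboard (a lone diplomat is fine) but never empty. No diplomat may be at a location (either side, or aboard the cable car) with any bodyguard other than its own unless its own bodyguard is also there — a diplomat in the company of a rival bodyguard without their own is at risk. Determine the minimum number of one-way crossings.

Counting alone: each trip to the upper station takes at most 3 across and each return brings at least 1 back, so after t trips out (and t−1 returns) at most 3t − (t−1) of the 8 are across; that first reaches 8 at t = 4, so at least 7 crossings are needed.
The safety rule pushes this higher. Following every safe sequence of crossings, the most of the 8 that can be at the upper station as the cable car arrives there on crossing 7 is 7 — never all 8.
So no plan with fewer than 9 crossings exists, and this one achieves 9:
1. bodyguard I and diplomat I cross → the upper station.
2. bodyguard I crosses ← the lower station.
3. bodyguard I, bodyguard III, and diplomat III cross → the upper station.
4. bodyguard I and diplomat I cross ← the lower station.
5. bodyguard I, bodyguard II, and bodyguard IV cross → the upper station.
6. diplomat III crosses ← the lower station.
7. diplomat I and diplomat III cross → the upper station.
8. diplomat I crosses ← the lower station.
9. diplomat I, diplomat II, and diplomat IV cross → the upper station.

9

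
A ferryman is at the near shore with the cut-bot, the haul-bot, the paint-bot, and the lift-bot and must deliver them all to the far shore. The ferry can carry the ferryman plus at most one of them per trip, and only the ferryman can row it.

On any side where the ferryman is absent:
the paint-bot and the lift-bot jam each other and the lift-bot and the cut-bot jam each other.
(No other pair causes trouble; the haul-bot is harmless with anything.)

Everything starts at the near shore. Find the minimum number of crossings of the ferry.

9

Counting alone: the ferryman can take at most 1 across per trip to the far shore, so moving all 4 needs at least 4 loaded trips out, with a return between consecutive ones — at least 7 crossings.
The safety rule pushes this higher. Following every safe sequence of crossings, the most of the 4 that can be at the far shore as the ferry arrives there on crossing 7 is 3 — never all 4.
So no plan with fewer than 9 crossings exists, and this one achieves 9:
1. Ferryman goes to the far shore with the lift-bot.
2. Ferryman goes back to the near shore alone.
3. Ferryman goes to the far shore with the cut-bot.
4. Ferryman goes back to the near shore with the lift-bot.
5. Ferryman goes to the far shore with the paint-bot.
6. Ferryman goes back to the near shore alone.
7. Ferryman goes to the far shore with the haul-bot.
8. Ferryman goes back to the near shore alone.
9. Ferryman goes to the far shore with the lift-bot.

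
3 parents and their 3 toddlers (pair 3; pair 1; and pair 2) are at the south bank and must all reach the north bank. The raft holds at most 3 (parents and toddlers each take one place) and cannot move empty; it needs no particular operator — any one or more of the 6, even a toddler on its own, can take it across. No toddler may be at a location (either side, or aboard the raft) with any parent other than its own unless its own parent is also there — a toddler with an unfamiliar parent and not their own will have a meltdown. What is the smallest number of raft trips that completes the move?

Counting alone: each trip to the north bank takes at most 3 across and each return brings at least 1 back, so after t trips out (and t−1 returns) at most 3t − (t−1) of the 6 are across; that first reaches 6 at t = 3, so at least 5 crossings are needed.
The plan below uses exactly 5 crossings, so it is optimal:
1. parent 3 and toddler 3 cross → the north bank.
2. parent 3 crosses ← the south bank.
3. parent 1, parent 2, and parent 3 cross → the north bank.
4. toddler 3 crosses ← the south bank.
5. toddler 1, toddler 2, and toddler 3 cross → the north bank.

5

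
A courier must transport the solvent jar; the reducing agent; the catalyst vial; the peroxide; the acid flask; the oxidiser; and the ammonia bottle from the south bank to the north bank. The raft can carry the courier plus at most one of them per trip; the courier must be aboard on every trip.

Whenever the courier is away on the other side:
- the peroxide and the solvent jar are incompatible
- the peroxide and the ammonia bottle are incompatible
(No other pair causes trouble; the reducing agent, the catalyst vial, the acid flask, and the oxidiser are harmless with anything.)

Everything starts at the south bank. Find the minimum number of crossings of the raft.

Counting alone: the courier can take at most 1 across per trip to the north bank, so moving all 7 needs at least 7 loaded trips out, with a return between consecutive ones — at least 13 crossings.
The safety rule pushes this higher. Following every safe sequence of crossings, the most of the 7 that can be at the north bank as the raft arrives there on crossing 13 is 6 — never all 7.
So no plan with fewer than 15 crossings exists, and this one achieves 15:
1. Courier goes to the north bank with the peroxide.
2. Courier goes back to the south bank alone.
3. Courier goes to the north bank with the solvent jar.
4. Courier goes back to the south bank with the peroxide.
5. Courier goes to the north bank with the ammonia bottle.
6. Courier goes back to the south bank alone.
7. Courier goes to the north bank with the reducing agent.
8. Courier goes back to the south bank alone.
9. Courier goes to the north bank with the catalyst vial.
10. Courier goes back to the south bank alone.
11. Courier goes to the north bank with the acid flask.
12. Courier goes back to the south bank alone.
13. Courier goes to the north bank with the oxidiser.
14. Courier goes back to the south bank alone.
15. Courier goes to the north bank with the peroxide.

15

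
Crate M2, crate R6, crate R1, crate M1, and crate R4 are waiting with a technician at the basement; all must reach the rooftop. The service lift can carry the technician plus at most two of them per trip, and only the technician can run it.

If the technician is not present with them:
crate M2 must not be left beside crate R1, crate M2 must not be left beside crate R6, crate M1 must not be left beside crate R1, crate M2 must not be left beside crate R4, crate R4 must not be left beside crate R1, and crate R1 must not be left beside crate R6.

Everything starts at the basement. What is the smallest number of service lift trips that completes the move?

7

Counting alone: the technician can take at most 2 across per trip to the rooftop, so moving all 5 needs at least 3 loaded trips out, with a return between consecutive ones — at least 5 crossings.
The safety rule pushes this higher. Following every safe sequence of crossings, the most of the 5 that can be at the rooftop as the service lift arrives there on crossing 5 is 4 — never all 5.
So no plan with fewer than 7 crossings exists, and this one achieves 7:
1. Technician goes to the rooftop with crate M2 and crate R1.  [the basement: crate M1, crate R4, crate R6 | the rooftop: crate M2, crate R1]
2. Technician goes back to the basement with crate M2.  [the basement: crate M1, crate M2, crate R4, crate R6 | the rooftop: crate R1]
3. Technician goes to the rooftop with crate M1 and crate M2.  [the basement: crate R4, crate R6 | the rooftop: crate M1, crate M2, crate R1]
4. Technician goes back to the basement with crate R1.  [the basement: crate R1, crate R4, crate R6 | the rooftop: crate M1, crate M2]
5. Technician goes to the rooftop with crate R4 and crate R6.  [the basement: crate R1 | the rooftop: crate M1, crate M2, crate R4, crate R6]
6. Technician goes back to the basement with crate M2.  [the basement: crate M2, crate R1 | the rooftop: crate M1, crate R4, crate R6]
7. Technician goes to the rooftop with crate M2 and crate R1.  [the basement: — | the rooftop: crate M1, crate M2, crate R1, crate R4, crate R6]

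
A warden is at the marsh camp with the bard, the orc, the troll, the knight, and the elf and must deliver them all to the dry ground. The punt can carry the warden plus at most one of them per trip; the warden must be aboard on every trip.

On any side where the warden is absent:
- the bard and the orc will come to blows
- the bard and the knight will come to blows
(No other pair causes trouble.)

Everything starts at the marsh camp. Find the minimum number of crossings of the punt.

11

Counting alone: the warden can take at most 1 across per trip to the dry ground, so moving all 5 needs at least 5 loaded trips out, with a return between consecutive ones — at least 9 crossings.
The safety rule pushes this higher. Following every safe sequence of crossings, the most of the 5 that can be at the dry ground as the punt arrives there on crossing 9 is 4 — never all 5.
So no plan with fewer than 11 crossings exists, and this one achieves 11:
1. Warden goes to the dry ground with the bard.
2. Warden goes back to the marsh camp alone.
3. Warden goes to the dry ground with the orc.
4. Warden goes back to the marsh camp with the bard.
5. Warden goes to the dry ground with the knight.
6. Warden goes back to the marsh camp alone.
7. Warden goes to the dry ground with the troll.
8. Warden goes back to the marsh camp alone.
9. Warden goes to the dry ground with the elf.
10. Warden goes back to the marsh camp alone.
11. Warden goes to the dry ground with the bard.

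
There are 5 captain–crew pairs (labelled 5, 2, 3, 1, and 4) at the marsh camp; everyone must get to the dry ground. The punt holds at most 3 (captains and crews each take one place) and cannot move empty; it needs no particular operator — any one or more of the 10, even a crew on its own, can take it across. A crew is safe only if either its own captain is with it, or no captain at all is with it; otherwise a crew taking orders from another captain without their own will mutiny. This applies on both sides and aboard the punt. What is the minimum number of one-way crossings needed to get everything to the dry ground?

11

Counting alone: each trip to the dry ground takes at most 3 across and each return brings at least 1 back, so after t trips out (and t−1 returns) at most 3t − (t−1) of the 10 are across; that first reaches 10 at t = 5, so at least 9 crossings are needed.
The safety rule pushes this higher. Following every safe sequence of crossings, the most of the 10 that can be at the dry ground as the punt arrives there on crossing 9 is 9 — never all 10.
So no plan with fewer than 11 crossings exists, and this one achieves 11:
1. captain 5 and crew 5 cross → the dry ground.
2. captain 5 crosses ← the marsh camp.
3. crew 1, crew 2, and crew 3 cross → the dry ground.
4. crew 5 crosses ← the marsh camp.
5. captain 1, captain 2, and captain 3 cross → the dry ground.
6. captain 2 and crew 2 cross ← the marsh camp.
7. captain 2, captain 4, and captain 5 cross → the dry ground.
8. crew 3 crosses ← the marsh camp.
9. crew 2 and crew 5 cross → the dry ground.
10. crew 5 crosses ← the marsh camp.
11. crew 3, crew 4, and crew 5 cross → the dry ground.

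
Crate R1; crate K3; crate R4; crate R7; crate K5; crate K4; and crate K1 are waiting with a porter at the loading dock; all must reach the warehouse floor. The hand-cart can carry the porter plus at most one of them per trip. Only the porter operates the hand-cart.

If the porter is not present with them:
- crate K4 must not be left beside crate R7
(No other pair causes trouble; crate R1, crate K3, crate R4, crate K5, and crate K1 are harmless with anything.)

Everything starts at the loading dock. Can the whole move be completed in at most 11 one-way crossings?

No

Counting alone: the porter can take at most 1 across per trip to the warehouse floor, so moving all 7 needs at least 7 loaded trips out, with a return between consecutive ones — at least 13 crossings.
Since 11 < 13, 11 crossings cannot be enough. (The shortest complete plan in fact takes 13:)
1. Porter goes to the warehouse floor with crate R7.  [the loading dock: crate K1, crate K3, crate K4, crate K5, crate R1, crate R4 | the warehouse floor: crate R7]
2. Porter goes back to the loading dock alone.  [the loading dock: crate K1, crate K3, crate K4, crate K5, crate R1, crate R4 | the warehouse floor: crate R7]
3. Porter goes to the warehouse floor with crate R1.  [the loading dock: crate K1, crate K3, crate K4, crate K5, crate R4 | the warehouse floor: crate R1, crate R7]
4. Porter goes back to the loading dock alone.  [the loading dock: crate K1, crate K3, crate K4, crate K5, crate R4 | the warehouse floor: crate R1, crate R7]
5. Porter goes to the warehouse floor with crate K3.  [the loading dock: crate K1, crate K4, crate K5, crate R4 | the warehouse floor: crate K3, crate R1, crate R7]
6. Porter goes back to the loading dock alone.  [the loading dock: crate K1, crate K4, crate K5, crate R4 | the warehouse floor: crate K3, crate R1, crate R7]
7. Porter goes to the warehouse floor with crate R4.  [the loading dock: crate K1, crate K4, crate K5 | the warehouse floor: crate K3, crate R1, crate R4, crate R7]
8. Porter goes back to the loading dock alone.  [the loading dock: crate K1, crate K4, crate K5 | the warehouse floor: crate K3, crate R1, crate R4, crate R7]
9. Porter goes to the warehouse floor with crate K5.  [the loading dock: crate K1, crate K4 | the warehouse floor: crate K3, crate K5, crate R1, crate R4, crate R7]
10. Porter goes back to the loading dock alone.  [the loading dock: crate K1, crate K4 | the warehouse floor: crate K3, crate K5, crate R1, crate R4, crate R7]
11. Porter goes to the warehouse floor with crate K1.  [the loading dock: crate K4 | the warehouse floor: crate K1, crate K3, crate K5, crate R1, crate R4, crate R7]
12. Porter goes back to the loading dock alone.  [the loading dock: crate K4 | the warehouse floor: crate K1, crate K3, crate K5, crate R1, crate R4, crate R7]
13. Porter goes to the warehouse floor with crate K4.  [the loading dock: — | the warehouse floor: crate K1, crate K3, crate K4, crate K5, crate R1, crate R4, crate R7]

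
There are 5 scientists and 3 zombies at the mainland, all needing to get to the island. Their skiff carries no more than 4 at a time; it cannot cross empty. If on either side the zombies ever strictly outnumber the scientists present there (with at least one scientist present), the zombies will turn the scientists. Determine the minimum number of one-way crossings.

Counting alone: each trip to the island takes at most 4 across and each return brings at least 1 back, so after t trips out (and t−1 returns) at most 4t − (t−1) of the 8 are across; that first reaches 8 at t = 3, so at least 5 crossings are needed.
The plan below uses exactly 5 crossings, so it is optimal:
1. 2 zombies → the island.  (the mainland: 5S 1Z; the island: 0S 2Z)
2. 1 zombie ← the mainland.  (the mainland: 5S 2Z; the island: 0S 1Z)
3. 3 scientists and 1 zombie → the island.  (the mainland: 2S 1Z; the island: 3S 2Z)
4. 1 zombie ← the mainland.  (the mainland: 2S 2Z; the island: 3S 1Z)
5. 2 scientists and 2 zombies → the island.  (the mainland: 0S 0Z; the island: 5S 3Z)

5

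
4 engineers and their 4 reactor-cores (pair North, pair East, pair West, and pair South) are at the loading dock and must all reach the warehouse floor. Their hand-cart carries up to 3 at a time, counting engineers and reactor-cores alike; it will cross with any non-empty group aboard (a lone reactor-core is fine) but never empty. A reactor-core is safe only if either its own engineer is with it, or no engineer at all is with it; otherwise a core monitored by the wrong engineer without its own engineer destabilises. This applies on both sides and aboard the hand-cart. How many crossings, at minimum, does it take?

9

Counting alone: each trip to the warehouse floor takes at most 3 across and each return brings at least 1 back, so after t trips out (and t−1 returns) at most 3t − (t−1) of the 8 are across; that first reaches 8 at t = 4, so at least 7 crossings are needed.
The safety rule pushes this higher. Following every safe sequence of crossings, the most of the 8 that can be at the warehouse floor as the hand-cart arrives there on crossing 7 is 7 — never all 8.
So no plan with fewer than 9 crossings exists, and this one achieves 9:
1. engineer North and reactor-core North cross → the warehouse floor.
2. engineer North crosses ← the loading dock.
3. engineer East, engineer North, and reactor-core East cross → the warehouse floor.
4. engineer North and reactor-core North cross ← the loading dock.
5. engineer North, engineer South, and engineer West cross → the warehouse floor.
6. reactor-core East crosses ← the loading dock.
7. reactor-core East and reactor-core North cross → the warehouse floor.
8. reactor-core North crosses ← the loading dock.
9. reactor-core North, reactor-core South, and reactor-core West cross → the warehouse floor.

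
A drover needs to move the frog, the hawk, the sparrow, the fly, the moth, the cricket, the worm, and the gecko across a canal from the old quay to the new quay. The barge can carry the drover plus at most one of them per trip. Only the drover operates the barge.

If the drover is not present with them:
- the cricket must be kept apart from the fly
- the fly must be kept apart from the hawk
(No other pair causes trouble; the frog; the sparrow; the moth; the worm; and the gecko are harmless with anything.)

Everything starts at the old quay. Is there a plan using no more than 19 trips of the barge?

Yes

Yes — this plan uses 17 crossings (≤ 19):
1. Drover goes to the new quay with the fly.
2. Drover goes back to the old quay alone.
3. Drover goes to the new quay with the frog.
4. Drover goes back to the old quay alone.
5. Drover goes to the new quay with the hawk.
6. Drover goes back to the old quay with the fly.
7. Drover goes to the new quay with the cricket.
8. Drover goes back to the old quay alone.
9. Drover goes to the new quay with the sparrow.
10. Drover goes back to the old quay alone.
11. Drover goes to the new quay with the moth.
12. Drover goes back to the old quay alone.
13. Drover goes to the new quay with the worm.
14. Drover goes back to the old quay alone.
15. Drover goes to the new quay with the gecko.
16. Drover goes back to the old quay alone.
17. Drover goes to the new quay with the fly.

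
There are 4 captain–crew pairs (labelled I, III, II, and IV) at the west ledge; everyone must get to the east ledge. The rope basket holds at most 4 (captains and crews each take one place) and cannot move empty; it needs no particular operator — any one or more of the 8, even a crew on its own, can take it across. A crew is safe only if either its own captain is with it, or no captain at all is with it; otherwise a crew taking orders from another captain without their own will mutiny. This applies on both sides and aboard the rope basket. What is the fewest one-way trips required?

5

Counting alone: each trip to the east ledge takes at most 4 across and each return brings at least 1 back, so after t trips out (and t−1 returns) at most 4t − (t−1) of the 8 are across; that first reaches 8 at t = 3, so at least 5 crossings are needed.
The plan below uses exactly 5 crossings, so it is optimal:
1. captain I and crew I cross → the east ledge.
2. captain I crosses ← the west ledge.
3. captain I, captain II, captain III, and captain IV cross → the east ledge.
4. crew I crosses ← the west ledge.
5. crew I, crew II, crew III, and crew IV cross → the east ledge.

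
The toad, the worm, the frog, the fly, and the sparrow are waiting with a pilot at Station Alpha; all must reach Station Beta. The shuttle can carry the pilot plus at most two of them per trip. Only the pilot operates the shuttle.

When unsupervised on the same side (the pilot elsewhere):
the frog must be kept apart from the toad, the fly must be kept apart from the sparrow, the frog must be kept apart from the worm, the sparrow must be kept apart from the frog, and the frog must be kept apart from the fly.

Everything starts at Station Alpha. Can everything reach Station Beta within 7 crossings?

Yes

Yes — this plan uses 7 crossings (≤ 7):
1. Pilot goes to Station Beta with the fly and the frog.  [Station Alpha: the sparrow, the toad, the worm | Station Beta: the fly, the frog]
2. Pilot goes back to Station Alpha with the frog.  [Station Alpha: the frog, the sparrow, the toad, the worm | Station Beta: the fly]
3. Pilot goes to Station Beta with the frog and the toad.  [Station Alpha: the sparrow, the worm | Station Beta: the fly, the frog, the toad]
4. Pilot goes back to Station Alpha with the frog.  [Station Alpha: the frog, the sparrow, the worm | Station Beta: the fly, the toad]
5. Pilot goes to Station Beta with the frog and the worm.  [Station Alpha: the sparrow | Station Beta: the fly, the frog, the toad, the worm]
6. Pilot goes back to Station Alpha with the frog.  [Station Alpha: the frog, the sparrow | Station Beta: the fly, the toad, the worm]
7. Pilot goes to Station Beta with the frog and the sparrow.  [Station Alpha: — | Station Beta: the fly, the frog, the sparrow, the toad, the worm]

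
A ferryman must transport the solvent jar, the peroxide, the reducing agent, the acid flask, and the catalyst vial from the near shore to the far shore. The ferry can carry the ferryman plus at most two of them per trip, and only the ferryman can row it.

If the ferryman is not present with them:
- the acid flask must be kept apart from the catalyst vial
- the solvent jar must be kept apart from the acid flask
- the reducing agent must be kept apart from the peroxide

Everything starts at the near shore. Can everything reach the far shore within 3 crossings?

Counting alone: the ferryman can take at most 2 across per trip to the far shore, so moving all 5 needs at least 3 loaded trips out, with a return between consecutive ones — at least 5 crossings.
Since 3 < 5, 3 crossings cannot be enough. (The shortest complete plan in fact takes 5:)
1. Ferryman goes to the far shore with the acid flask and the peroxide.
2. Ferryman goes back to the near shore alone.
3. Ferryman goes to the far shore with the catalyst vial and the solvent jar.
4. Ferryman goes back to the near shore with the acid flask.
5. Ferryman goes to the far shore with the acid flask and the reducing agent.

No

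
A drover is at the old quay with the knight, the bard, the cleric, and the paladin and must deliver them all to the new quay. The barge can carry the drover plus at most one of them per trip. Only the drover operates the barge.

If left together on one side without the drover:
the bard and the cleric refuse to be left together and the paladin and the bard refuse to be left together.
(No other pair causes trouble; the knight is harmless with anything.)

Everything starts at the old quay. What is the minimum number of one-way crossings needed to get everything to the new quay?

9

Counting alone: the drover can take at most 1 across per trip to the new quay, so moving all 4 needs at least 4 loaded trips out, with a return between consecutive ones — at least 7 crossings.
The safety rule pushes this higher. Following every safe sequence of crossings, the most of the 4 that can be at the new quay as the barge arrives there on crossing 7 is 3 — never all 4.
So no plan with fewer than 9 crossings exists, and this one achieves 9:
1. Drover goes to the new quay with the bard.
2. Drover goes back to the old quay alone.
3. Drover goes to the new quay with the knight.
4. Drover goes back to the old quay alone.
5. Drover goes to the new quay with the cleric.
6. Drover goes back to the old quay with the bard.
7. Drover goes to the new quay with the paladin.
8. Drover goes back to the old quay alone.
9. Drover goes to the new quay with the bard.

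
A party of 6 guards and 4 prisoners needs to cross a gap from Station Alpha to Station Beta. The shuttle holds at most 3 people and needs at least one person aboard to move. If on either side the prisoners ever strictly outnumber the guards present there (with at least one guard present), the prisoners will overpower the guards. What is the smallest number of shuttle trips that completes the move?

9

Counting alone: each trip to Station Beta takes at most 3 across and each return brings at least 1 back, so after t trips out (and t−1 returns) at most 3t − (t−1) of the 10 are across; that first reaches 10 at t = 5, so at least 9 crossings are needed.
The plan below uses exactly 9 crossings, so it is optimal:
1. 2 prisoners → Station Beta.  (Station Alpha: 6G 2P; Station Beta: 0G 2P)
2. 1 prisoner ← Station Alpha.  (Station Alpha: 6G 3P; Station Beta: 0G 1P)
3. 3 prisoners → Station Beta.  (Station Alpha: 6G 0P; Station Beta: 0G 4P)
4. 1 prisoner ← Station Alpha.  (Station Alpha: 6G 1P; Station Beta: 0G 3P)
5. 3 guards → Station Beta.  (Station Alpha: 3G 1P; Station Beta: 3G 3P)
6. 1 prisoner ← Station Alpha.  (Station Alpha: 3G 2P; Station Beta: 3G 2P)
7. 1 guard and 2 prisoners → Station Beta.  (Station Alpha: 2G 0P; Station Beta: 4G 4P)
8. 1 prisoner ← Station Alpha.  (Station Alpha: 2G 1P; Station Beta: 4G 3P)
9. 2 guards and 1 prisoner → Station Beta.  (Station Alpha: 0G 0P; Station Beta: 6G 4P)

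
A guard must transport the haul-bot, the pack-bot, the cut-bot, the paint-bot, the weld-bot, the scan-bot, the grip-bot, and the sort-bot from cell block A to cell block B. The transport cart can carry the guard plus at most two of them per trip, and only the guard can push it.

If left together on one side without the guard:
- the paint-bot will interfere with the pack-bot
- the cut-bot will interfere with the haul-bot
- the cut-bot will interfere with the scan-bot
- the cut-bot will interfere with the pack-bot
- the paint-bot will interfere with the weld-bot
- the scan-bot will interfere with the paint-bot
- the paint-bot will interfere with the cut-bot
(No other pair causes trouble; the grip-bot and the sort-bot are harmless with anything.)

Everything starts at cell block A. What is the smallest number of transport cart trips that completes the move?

13

Counting alone: the guard can take at most 2 across per trip to cell block B, so moving all 8 needs at least 4 loaded trips out, with a return between consecutive ones — at least 7 crossings.
The safety rule pushes this higher. Following every safe sequence of crossings, the most of the 8 that can be at cell block B as the transport cart arrives there on crossings 7, 9, 11 is 5, 6, 7 respectively — never all 8.
So no plan with fewer than 13 crossings exists, and this one achieves 13:
1. Guard goes to cell block B with the cut-bot and the paint-bot.  [cell block A: the grip-bot, the haul-bot, the pack-bot, the scan-bot, the sort-bot, the weld-bot | cell block B: the cut-bot, the paint-bot]
2. Guard goes back to cell block A with the cut-bot.  [cell block A: the cut-bot, the grip-bot, the haul-bot, the pack-bot, the scan-bot, the sort-bot, the weld-bot | cell block B: the paint-bot]
3. Guard goes to cell block B with the cut-bot and the haul-bot.  [cell block A: the grip-bot, the pack-bot, the scan-bot, the sort-bot, the weld-bot | cell block B: the cut-bot, the haul-bot, the paint-bot]
4. Guard goes back to cell block A with the cut-bot.  [cell block A: the cut-bot, the grip-bot, the pack-bot, the scan-bot, the sort-bot, the weld-bot | cell block B: the haul-bot, the paint-bot]
5. Guard goes to cell block B with the pack-bot and the scan-bot.  [cell block A: the cut-bot, the grip-bot, the sort-bot, the weld-bot | cell block B: the haul-bot, the pack-bot, the paint-bot, the scan-bot]
6. Guard goes back to cell block A with the paint-bot.  [cell block A: the cut-bot, the grip-bot, the paint-bot, the sort-bot, the weld-bot | cell block B: the haul-bot, the pack-bot, the scan-bot]
7. Guard goes to cell block B with the cut-bot and the weld-bot.  [cell block A: the grip-bot, the paint-bot, the sort-bot | cell block B: the cut-bot, the haul-bot, the pack-bot, the scan-bot, the weld-bot]
8. Guard goes back to cell block A with the cut-bot.  [cell block A: the cut-bot, the grip-bot, the paint-bot, the sort-bot | cell block B: the haul-bot, the pack-bot, the scan-bot, the weld-bot]
9. Guard goes to cell block B with the cut-bot and the grip-bot.  [cell block A: the paint-bot, the sort-bot | cell block B: the cut-bot, the grip-bot, the haul-bot, the pack-bot, the scan-bot, the weld-bot]
10. Guard goes back to cell block A with the cut-bot.  [cell block A: the cut-bot, the paint-bot, the sort-bot | cell block B: the grip-bot, the haul-bot, the pack-bot, the scan-bot, the weld-bot]
11. Guard goes to cell block B with the cut-bot and the sort-bot.  [cell block A: the paint-bot | cell block B: the cut-bot, the grip-bot, the haul-bot, the pack-bot, the scan-bot, the sort-bot, the weld-bot]
12. Guard goes back to cell block A with the cut-bot.  [cell block A: the cut-bot, the paint-bot | cell block B: the grip-bot, the haul-bot, the pack-bot, the scan-bot, the sort-bot, the weld-bot]
13. Guard goes to cell block B with the cut-bot and the paint-bot.  [cell block A: — | cell block B: the cut-bot, the grip-bot, the haul-bot, the pack-bot, the paint-bot, the scan-bot, the sort-bot, the weld-bot]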